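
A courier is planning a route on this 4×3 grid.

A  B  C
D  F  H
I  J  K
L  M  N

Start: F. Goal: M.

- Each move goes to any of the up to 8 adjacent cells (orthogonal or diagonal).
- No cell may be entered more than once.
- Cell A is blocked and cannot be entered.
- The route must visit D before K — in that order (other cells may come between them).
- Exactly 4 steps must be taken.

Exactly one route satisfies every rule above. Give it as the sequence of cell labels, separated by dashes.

F - D - J - K - M

The waypoints must appear in the order D, K, with no cell reused.
Route from F: left to D, down-right to J, right to K, down-left to M — 4 moves in all.
Check: order respected (D at step 1, K at step 3); 4 moves as required.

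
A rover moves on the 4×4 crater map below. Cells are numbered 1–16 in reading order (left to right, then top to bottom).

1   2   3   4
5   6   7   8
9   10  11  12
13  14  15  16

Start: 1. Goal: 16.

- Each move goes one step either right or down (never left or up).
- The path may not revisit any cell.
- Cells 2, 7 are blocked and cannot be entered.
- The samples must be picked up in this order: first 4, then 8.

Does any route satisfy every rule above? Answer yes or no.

no

Every right/down route from 1 to 4 runs into a blocked cell, so that leg cannot be completed.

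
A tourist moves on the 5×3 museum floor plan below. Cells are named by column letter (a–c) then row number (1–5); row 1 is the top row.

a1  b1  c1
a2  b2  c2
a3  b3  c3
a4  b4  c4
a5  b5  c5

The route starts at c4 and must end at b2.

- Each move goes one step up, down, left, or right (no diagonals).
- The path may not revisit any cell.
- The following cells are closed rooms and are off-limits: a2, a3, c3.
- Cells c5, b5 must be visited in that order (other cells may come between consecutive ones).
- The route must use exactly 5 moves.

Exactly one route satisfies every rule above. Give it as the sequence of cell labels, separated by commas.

c4, c5, b5, b4, b3, b2

The waypoints must appear in the order c5, b5, with no cell reused.
Route from c4: down to c5, left to b5, 3× up (reaching b2) — 5 moves in all.
Check: order respected (c5 at step 1, b5 at step 2); 5 moves as required.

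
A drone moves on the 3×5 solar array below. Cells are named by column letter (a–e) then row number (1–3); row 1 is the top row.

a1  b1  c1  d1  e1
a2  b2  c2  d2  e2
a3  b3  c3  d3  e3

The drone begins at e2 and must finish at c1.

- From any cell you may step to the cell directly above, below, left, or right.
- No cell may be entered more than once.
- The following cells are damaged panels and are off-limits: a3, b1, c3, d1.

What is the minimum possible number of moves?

The Manhattan distance from e2 to c1 is |2−1| + |5−3| = 3, so at least 3 moves are needed.
A route of 3 moves achieves this: e2 → d2 → c2 → c1.
Since 3 matches the lower bound, it is optimal.

3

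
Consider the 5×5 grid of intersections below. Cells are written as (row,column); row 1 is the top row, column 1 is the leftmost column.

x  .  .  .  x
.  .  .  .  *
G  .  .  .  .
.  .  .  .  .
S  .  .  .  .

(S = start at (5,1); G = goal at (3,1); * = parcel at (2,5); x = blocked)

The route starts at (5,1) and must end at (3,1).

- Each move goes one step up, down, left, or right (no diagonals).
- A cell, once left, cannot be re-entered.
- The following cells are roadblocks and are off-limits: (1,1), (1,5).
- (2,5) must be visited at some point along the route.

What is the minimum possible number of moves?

12

Any route passes through (2,5) somewhere between (5,1) and (3,1). Summing Manhattan distances along the two legs ((5,1) → (2,5) → (3,1)) gives a lower bound of 7 + 5 = 12 moves.
A route of 12 moves achieves this: (5,1) → (4,1) → (4,2) → (3,2) → (3,3) → (3,4) → (3,5) → (2,5) → (2,4) → (2,3) → (2,2) → (2,1) → (3,1).
Since 12 matches the lower bound, it is optimal.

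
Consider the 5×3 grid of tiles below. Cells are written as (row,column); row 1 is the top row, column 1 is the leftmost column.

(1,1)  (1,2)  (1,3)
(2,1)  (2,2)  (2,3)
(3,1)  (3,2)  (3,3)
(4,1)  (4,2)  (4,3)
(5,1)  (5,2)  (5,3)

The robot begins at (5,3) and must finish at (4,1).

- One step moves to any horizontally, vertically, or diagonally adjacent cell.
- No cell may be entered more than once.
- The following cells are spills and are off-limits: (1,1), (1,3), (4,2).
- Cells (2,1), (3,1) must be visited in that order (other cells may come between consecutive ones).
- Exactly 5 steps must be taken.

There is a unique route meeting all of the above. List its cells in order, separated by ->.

(5,3) -> (4,3) -> (3,2) -> (2,1) -> (3,1) -> (4,1)

The waypoints must appear in the order (2,1), (3,1), with no cell reused.
Route from (5,3): up 1 to (4,3), up-left 2 to (2,1), down 2 to (4,1) — 5 moves in all.
Check: order respected ((2,1) at step 3, (3,1) at step 4); 5 moves as required.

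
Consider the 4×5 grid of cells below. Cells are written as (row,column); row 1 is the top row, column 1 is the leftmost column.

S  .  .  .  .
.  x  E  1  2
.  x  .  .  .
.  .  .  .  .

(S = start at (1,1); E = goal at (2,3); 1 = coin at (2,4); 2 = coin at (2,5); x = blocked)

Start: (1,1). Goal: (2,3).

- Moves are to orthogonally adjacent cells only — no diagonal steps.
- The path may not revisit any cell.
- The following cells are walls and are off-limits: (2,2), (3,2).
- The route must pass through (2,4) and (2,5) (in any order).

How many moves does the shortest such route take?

7

Any route passes through (2,4) and (2,5) in some order between (1,1) and (2,3). Summing Manhattan distances along each leg and taking the cheapest ordering ((1,1) → (2,4) → (2,5) → (2,3)) gives a lower bound of 4 + 1 + 2 = 7 moves.
A route of 7 moves achieves this: (1,1) → (1,2) → (1,3) → (1,4) → (1,5) → (2,5) → (2,4) → (2,3).
Since 7 matches the lower bound, it is optimal.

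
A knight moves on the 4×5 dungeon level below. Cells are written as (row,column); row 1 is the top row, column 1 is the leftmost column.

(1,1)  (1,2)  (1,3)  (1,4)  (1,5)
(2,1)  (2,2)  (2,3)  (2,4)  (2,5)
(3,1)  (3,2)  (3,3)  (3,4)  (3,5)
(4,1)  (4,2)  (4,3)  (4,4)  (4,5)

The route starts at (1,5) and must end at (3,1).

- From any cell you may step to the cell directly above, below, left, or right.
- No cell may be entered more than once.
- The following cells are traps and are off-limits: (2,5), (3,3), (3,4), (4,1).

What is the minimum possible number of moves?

6

The Manhattan distance from (1,5) to (3,1) is |1−3| + |5−1| = 6, so at least 6 moves are needed.
A route of 6 moves achieves this: (1,5) → (1,4) → (2,4) → (2,3) → (2,2) → (3,2) → (3,1).
Since 6 matches the lower bound, it is optimal.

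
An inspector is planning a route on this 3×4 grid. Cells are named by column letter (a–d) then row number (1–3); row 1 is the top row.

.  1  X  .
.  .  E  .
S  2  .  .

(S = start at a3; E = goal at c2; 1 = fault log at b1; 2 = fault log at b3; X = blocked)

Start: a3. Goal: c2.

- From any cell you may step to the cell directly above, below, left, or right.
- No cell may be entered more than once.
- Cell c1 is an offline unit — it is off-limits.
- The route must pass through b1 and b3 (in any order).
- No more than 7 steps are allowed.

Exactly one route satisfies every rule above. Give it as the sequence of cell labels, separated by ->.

a3 -> a2 -> a1 -> b1 -> b2 -> b3 -> c3 -> c2

The 7-move cap with required stops at b1, b3 leaves no slack for detours.
Route from a3: 2× up (reaching a1), right to b1, 2× down (reaching b3), right to c3, up to c2 — 7 moves in all.
Check: all required cells visited; 7 ≤ 7 moves.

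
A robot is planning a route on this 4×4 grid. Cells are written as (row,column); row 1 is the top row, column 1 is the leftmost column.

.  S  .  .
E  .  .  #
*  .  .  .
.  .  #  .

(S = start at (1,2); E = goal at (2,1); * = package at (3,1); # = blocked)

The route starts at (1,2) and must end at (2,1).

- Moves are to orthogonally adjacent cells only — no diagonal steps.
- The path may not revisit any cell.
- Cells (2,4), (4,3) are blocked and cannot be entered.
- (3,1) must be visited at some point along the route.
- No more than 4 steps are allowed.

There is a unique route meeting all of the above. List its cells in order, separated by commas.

The 4-move cap with required stops at (3,1) leaves no slack for detours.
Route from (1,2): 2× down (reaching (3,2)), left to (3,1), up to (2,1) — 4 moves in all.
Check: all required cells visited; 4 ≤ 4 moves.

(1,2), (2,2), (3,2), (3,1), (2,1)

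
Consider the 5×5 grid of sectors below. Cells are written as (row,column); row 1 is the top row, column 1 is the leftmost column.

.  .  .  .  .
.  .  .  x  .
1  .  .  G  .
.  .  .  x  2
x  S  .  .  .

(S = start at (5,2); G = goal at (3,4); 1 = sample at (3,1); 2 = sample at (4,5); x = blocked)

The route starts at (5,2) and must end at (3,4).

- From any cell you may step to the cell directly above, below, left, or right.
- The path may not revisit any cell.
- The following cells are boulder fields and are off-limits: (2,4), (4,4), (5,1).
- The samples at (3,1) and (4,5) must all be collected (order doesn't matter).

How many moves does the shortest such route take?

Any route passes through (3,1) and (4,5) in some order between (5,2) and (3,4). Summing Manhattan distances along each leg and taking the cheapest ordering ((5,2) → (3,1) → (4,5) → (3,4)) gives a lower bound of 3 + 5 + 2 = 10 moves.
The shortest route satisfying every rule uses 12 moves: (5,2) → (4,2) → (4,1) → (3,1) → (3,2) → (3,3) → (4,3) → (5,3) → (5,4) → (5,5) → (4,5) → (3,5) → (3,4).
The bound of 10 isn't tight here; checking systematically, no route of length 10 through 11 satisfies every constraint, so 12 is the minimum.

12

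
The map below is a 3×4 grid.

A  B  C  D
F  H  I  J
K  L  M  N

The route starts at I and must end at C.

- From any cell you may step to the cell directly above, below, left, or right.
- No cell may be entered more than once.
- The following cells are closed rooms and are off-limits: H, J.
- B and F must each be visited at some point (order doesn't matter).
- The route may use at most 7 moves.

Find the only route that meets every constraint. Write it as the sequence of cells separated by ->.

I -> M -> L -> K -> F -> A -> B -> C

The budget equals the shortest possible length, so every move has to be on a shortest route through the required cells.
Route from I: down 1 to M, left 2 to K, up 2 to A, right 2 to C — 7 moves in all.
Check: all required cells visited; 7 ≤ 7 moves.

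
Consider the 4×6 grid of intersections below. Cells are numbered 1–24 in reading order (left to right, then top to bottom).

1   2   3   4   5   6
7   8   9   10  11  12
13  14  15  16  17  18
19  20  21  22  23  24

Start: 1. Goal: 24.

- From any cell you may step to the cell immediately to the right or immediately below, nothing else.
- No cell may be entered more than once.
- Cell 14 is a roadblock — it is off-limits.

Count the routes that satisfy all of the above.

41

A right/down-only route from 1 to 24 makes exactly 3 down-moves and 5 right-moves in some order.
With no other constraints that would be C(8,3) = 56 routes.
Subtract routes through each blocked cell (inclusion–exclusion for overlaps): − through 14: 15 → 41.
That gives 41 routes.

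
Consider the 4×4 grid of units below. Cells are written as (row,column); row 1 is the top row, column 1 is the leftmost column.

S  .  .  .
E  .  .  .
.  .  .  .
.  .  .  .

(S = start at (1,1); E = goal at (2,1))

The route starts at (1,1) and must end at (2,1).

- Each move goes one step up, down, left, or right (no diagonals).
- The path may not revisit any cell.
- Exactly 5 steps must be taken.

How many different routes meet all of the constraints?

2

Need simple routes of exactly 5 moves from (1,1) to (2,1) (Manhattan distance 1, so 2 moves are spent on a detour and 2 undoing it).
Enumerating: (1,1) (1,2) (2,2) (3,2) (3,1) (2,1) | (1,1) (1,2) (1,3) (2,3) (2,2) (2,1).
That gives 2 routes.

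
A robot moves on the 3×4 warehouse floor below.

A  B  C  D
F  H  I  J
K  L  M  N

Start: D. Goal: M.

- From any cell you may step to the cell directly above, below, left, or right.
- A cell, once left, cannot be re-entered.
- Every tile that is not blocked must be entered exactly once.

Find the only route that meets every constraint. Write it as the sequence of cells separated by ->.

D -> C -> B -> A -> F -> K -> L -> H -> I -> J -> N -> M

Need to visit all 12 open cells exactly once, starting at D and ending at M.
Cell K has only two open neighbours (F and L), so the path must pass straight through it: one of those is the cell it's entered from and the other is where it exits.
Route from D: left 3 to A, down 2 to K, right 1 to L, up 1 to H, right 2 to J, down 1 to N, left 1 to M — 11 moves in all.
Check: all 12 open cells covered.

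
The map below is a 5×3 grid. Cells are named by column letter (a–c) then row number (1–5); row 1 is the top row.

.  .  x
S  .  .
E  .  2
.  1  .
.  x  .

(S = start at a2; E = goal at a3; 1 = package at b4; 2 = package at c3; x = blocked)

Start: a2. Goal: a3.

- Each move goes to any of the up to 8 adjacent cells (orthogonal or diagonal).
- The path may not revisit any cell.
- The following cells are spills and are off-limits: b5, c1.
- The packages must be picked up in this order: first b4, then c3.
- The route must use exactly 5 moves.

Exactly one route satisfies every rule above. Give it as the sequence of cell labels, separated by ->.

a2 -> b3 -> b4 -> c3 -> b2 -> a3

The waypoints must appear in the order b4, c3, with no cell reused.
Route from a2: down-right 1 to b3, down 1 to b4, up-right 1 to c3, up-left 1 to b2, down-left 1 to a3 — 5 moves in all.
Check: order respected (1 at step 2, 2 at step 3); 5 moves as required.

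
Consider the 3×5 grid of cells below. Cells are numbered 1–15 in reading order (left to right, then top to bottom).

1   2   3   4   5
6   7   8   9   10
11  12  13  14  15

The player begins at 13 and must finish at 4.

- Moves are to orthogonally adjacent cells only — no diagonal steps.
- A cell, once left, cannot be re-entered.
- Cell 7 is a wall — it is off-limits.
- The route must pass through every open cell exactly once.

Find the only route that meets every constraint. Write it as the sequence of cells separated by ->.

Need to visit all 14 open cells exactly once, starting at 13 and ending at 4.
Cell 6 has only two open neighbours (1 and 11), so the path must pass straight through it: one of those is the cell it's entered from and the other is where it exits.
Route from 13: 2× left (reaching 11), 2× up (reaching 1), 2× right (reaching 3), down to 8, right to 9, down to 14, right to 15, 2× up (reaching 5), left to 4 — 13 moves in all.
Check: all 14 open cells covered.

13 -> 12 -> 11 -> 6 -> 1 -> 2 -> 3 -> 8 -> 9 -> 14 -> 15 -> 10 -> 5 -> 4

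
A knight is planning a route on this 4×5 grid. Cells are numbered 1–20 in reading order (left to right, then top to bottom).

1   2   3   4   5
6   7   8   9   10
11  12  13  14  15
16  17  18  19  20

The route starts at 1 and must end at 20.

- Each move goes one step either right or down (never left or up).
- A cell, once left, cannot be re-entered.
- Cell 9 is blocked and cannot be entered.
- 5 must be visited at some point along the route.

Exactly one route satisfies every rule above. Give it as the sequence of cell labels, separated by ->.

Moves only go right or down, so the column and row indices never decrease.
Route from 1: 4× right (reaching 5), 3× down (reaching 20) — 7 moves in all.
Check: all required cells visited.

1 -> 2 -> 3 -> 4 -> 5 -> 10 -> 15 -> 20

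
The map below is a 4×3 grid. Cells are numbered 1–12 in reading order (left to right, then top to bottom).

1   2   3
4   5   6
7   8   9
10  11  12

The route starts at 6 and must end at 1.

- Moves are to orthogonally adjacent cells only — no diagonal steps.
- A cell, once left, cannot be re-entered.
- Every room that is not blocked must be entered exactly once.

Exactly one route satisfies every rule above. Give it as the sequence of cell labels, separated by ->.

Need to visit all 12 open cells exactly once, starting at 6 and ending at 1.
Route from 6: up to 3, left to 2, 2× down (reaching 8), right to 9, down to 12, 2× left (reaching 10), 3× up (reaching 1) — 11 moves in all.
Check: all 12 open cells covered.

6 -> 3 -> 2 -> 5 -> 8 -> 9 -> 12 -> 11 -> 10 -> 7 -> 4 -> 1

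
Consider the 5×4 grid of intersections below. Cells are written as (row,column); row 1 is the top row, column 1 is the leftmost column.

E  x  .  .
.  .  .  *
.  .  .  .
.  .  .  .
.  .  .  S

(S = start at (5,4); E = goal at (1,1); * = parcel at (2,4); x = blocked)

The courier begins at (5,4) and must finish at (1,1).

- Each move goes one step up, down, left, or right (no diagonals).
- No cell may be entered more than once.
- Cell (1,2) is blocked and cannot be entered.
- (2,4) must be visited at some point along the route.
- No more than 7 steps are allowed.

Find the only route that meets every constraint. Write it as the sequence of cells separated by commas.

(5,4), (4,4), (3,4), (2,4), (2,3), (2,2), (2,1), (1,1)

Any route must reach (2,4) and still end at (1,1) within 7 moves, so the order of the required stops is forced.
Route from (5,4): 3× up (reaching (2,4)), 3× left (reaching (2,1)), up to (1,1) — 7 moves in all.
Check: all required cells visited; 7 ≤ 7 moves.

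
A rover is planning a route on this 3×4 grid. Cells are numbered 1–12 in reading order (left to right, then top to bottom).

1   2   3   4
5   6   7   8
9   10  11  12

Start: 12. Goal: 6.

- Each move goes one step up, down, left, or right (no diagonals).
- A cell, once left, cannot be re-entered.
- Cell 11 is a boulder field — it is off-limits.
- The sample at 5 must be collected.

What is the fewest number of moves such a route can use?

Any route passes through 5 somewhere between 12 and 6. Summing Manhattan distances along the two legs (12 → 5 → 6) gives a lower bound of 4 + 1 = 5 moves.
The shortest route satisfying every rule uses 7 moves: 12 → 8 → 4 → 3 → 2 → 1 → 5 → 6.
The no-revisit rule (legs can't share cells) pushes the minimum above the 5-move bound; an exhaustive check rules out every length from 5 to 6, leaving 7 as the minimum.

7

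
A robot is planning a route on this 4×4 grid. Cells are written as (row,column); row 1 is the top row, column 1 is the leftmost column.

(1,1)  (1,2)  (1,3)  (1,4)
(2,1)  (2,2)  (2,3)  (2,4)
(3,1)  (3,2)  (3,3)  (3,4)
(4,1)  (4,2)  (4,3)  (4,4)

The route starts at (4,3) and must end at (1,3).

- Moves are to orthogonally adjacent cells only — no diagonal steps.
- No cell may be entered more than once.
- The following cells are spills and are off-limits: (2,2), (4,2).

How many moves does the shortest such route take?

3

The Manhattan distance from (4,3) to (1,3) is |4−1| + |3−3| = 3, so at least 3 moves are needed.
A route of 3 moves achieves this: (4,3) → (3,3) → (2,3) → (1,3).
Since 3 matches the lower bound, it is optimal.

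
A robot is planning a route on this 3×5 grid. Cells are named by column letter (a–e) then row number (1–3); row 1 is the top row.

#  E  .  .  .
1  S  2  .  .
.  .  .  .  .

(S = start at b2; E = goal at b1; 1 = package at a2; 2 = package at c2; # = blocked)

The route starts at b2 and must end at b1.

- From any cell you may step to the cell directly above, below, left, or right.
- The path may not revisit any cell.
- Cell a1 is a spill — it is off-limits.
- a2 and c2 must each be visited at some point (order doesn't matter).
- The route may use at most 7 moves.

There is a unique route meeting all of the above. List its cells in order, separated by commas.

b2, a2, a3, b3, c3, c2, c1, b1

The budget equals the shortest possible length, so every move has to be on a shortest route through the required cells.
Route from b2: left to a2, down to a3, 2× right (reaching c3), 2× up (reaching c1), left to b1 — 7 moves in all.
Check: all required cells visited; 7 ≤ 7 moves.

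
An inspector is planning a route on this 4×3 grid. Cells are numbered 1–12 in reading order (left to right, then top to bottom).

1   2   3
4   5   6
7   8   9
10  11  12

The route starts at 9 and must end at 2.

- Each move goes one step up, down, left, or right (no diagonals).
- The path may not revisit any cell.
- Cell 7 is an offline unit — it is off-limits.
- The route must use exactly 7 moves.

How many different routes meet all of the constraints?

Need simple routes of exactly 7 moves from 9 to 2 (Manhattan distance 3, so 2 moves are spent on a detour and 2 undoing it).
Enumerating: 9 12 11 8 5 4 1 2 | 9 12 11 8 5 6 3 2.
That gives 2 routes.

2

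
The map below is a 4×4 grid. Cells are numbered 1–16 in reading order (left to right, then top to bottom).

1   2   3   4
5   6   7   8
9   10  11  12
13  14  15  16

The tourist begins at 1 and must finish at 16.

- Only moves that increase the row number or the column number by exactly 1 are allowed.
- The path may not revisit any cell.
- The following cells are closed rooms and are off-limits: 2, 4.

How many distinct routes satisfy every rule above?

A right/down-only route from 1 to 16 makes exactly 3 down-moves and 3 right-moves in some order.
With no other constraints that would be C(6,3) = 20 routes.
Subtract routes through each blocked cell (inclusion–exclusion for overlaps): − through 2: 10 − through 4: 1 + through 2&4: 1 → 10.
That gives 10 routes.

10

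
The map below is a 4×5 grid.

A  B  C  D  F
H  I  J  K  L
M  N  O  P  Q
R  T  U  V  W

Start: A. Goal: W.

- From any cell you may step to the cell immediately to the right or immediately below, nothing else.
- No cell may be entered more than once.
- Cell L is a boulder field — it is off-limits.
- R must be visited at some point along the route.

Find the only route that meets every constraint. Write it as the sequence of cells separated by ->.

Moves only go right or down, so the column and row indices never decrease.
Route from A: down 3 to R, right 4 to W — 7 moves in all.
Check: all required cells visited.

A -> H -> M -> R -> T -> U -> V -> W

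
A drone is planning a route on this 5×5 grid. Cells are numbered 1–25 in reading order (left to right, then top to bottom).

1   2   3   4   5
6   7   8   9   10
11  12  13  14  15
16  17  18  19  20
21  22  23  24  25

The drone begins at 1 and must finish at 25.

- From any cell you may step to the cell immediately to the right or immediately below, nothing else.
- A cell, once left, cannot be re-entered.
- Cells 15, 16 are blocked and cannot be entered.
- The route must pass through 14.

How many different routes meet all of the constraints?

20

A right/down-only route from 1 to 25 makes exactly 4 down-moves and 4 right-moves in some order.
With no other constraints that would be C(8,4) = 70 routes.
Split at 14 and multiply the segment counts (each segment already excludes blocked cells): 1→14: 10; 14→25: 2; product = 20.
That gives 20 routes.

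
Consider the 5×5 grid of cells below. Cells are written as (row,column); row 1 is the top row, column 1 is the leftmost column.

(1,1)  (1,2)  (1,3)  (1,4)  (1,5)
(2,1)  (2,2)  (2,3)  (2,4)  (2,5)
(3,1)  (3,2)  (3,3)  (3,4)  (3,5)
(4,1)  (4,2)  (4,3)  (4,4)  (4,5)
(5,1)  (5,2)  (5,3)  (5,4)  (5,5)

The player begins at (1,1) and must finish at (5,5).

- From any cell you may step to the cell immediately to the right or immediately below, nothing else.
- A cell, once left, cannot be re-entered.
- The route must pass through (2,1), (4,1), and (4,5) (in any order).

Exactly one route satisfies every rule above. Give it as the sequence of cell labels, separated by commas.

(1,1), (2,1), (3,1), (4,1), (4,2), (4,3), (4,4), (4,5), (5,5)

Moves only go right or down, so the column and row indices never decrease.
Route from (1,1): 3× down (reaching (4,1)), 4× right (reaching (4,5)), down to (5,5) — 8 moves in all.
Check: all required cells visited.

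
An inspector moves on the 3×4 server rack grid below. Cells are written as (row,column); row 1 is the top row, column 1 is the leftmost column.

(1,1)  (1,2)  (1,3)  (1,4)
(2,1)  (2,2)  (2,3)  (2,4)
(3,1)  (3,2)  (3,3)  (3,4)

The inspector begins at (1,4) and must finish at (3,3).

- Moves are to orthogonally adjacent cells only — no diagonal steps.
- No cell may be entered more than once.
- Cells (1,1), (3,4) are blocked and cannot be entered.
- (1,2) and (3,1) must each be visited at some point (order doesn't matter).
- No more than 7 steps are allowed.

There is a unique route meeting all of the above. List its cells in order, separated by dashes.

The 7-move cap with required stops at (1,2), (3,1) leaves no slack for detours.
Route from (1,4): left 2 to (1,2), down 1 to (2,2), left 1 to (2,1), down 1 to (3,1), right 2 to (3,3) — 7 moves in all.
Check: all required cells visited; 7 ≤ 7 moves.

(1,4) - (1,3) - (1,2) - (2,2) - (2,1) - (3,1) - (3,2) - (3,3)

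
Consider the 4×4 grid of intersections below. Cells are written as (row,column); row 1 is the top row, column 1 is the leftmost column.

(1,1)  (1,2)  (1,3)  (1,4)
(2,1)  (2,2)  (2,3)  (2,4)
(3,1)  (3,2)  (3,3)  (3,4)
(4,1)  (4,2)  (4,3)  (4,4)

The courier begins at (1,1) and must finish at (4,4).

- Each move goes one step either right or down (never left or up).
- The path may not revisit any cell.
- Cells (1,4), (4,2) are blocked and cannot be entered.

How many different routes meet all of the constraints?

15

A right/down-only route from (1,1) to (4,4) makes exactly 3 down-moves and 3 right-moves in some order.
With no other constraints that would be C(6,3) = 20 routes.
Subtract routes through each blocked cell (inclusion–exclusion for overlaps): − through (1,4): 1 − through (4,2): 4 → 15.
That gives 15 routes.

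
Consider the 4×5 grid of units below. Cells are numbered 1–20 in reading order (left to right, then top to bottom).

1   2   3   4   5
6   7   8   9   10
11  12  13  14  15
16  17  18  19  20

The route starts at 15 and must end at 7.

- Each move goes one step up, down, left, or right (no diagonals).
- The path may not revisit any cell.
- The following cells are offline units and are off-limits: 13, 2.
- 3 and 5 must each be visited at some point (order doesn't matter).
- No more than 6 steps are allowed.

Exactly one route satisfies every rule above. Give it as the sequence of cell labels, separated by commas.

15, 10, 5, 4, 3, 8, 7

Any route must reach 3 and 5 and still end at 7 within 6 moves, so the order of the required stops is forced.
Route from 15: 2× up (reaching 5), 2× left (reaching 3), down to 8, left to 7 — 6 moves in all.
Check: all required cells visited; 6 ≤ 6 moves.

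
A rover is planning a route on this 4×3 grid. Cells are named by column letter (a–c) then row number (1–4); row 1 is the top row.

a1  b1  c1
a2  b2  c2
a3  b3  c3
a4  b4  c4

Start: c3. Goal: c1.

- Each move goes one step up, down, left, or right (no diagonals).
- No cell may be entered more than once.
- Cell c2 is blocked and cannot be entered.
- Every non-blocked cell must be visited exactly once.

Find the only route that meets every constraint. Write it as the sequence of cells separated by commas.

c3, c4, b4, a4, a3, b3, b2, a2, a1, b1, c1

Need to visit all 11 open cells exactly once, starting at c3 and ending at c1.
Cell a1 has only two open neighbours (a2 and b1), so the path must pass straight through it: one of those is the cell it's entered from and the other is where it exits.
Route from c3: down to c4, 2× left (reaching a4), up to a3, right to b3, up to b2, left to a2, up to a1, 2× right (reaching c1) — 10 moves in all.
Check: all 11 open cells covered.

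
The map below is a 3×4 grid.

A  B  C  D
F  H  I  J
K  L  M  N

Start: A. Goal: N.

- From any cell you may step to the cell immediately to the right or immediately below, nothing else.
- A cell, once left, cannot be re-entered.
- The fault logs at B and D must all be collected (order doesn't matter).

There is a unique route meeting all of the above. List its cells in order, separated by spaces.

Moves only go right or down, so the column and row indices never decrease.
Route from A: 3× right (reaching D), 2× down (reaching N) — 5 moves in all.
Check: all required cells visited.

A B C D J N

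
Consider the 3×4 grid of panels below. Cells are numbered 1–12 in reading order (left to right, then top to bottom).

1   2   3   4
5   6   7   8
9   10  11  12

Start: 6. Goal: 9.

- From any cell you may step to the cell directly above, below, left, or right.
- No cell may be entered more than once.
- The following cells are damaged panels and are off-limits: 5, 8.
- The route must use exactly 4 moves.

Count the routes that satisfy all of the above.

1

Need simple routes of exactly 4 moves from 6 to 9 (Manhattan distance 2, so 1 moves are spent on a detour and 1 undoing it).
Enumerating: 6 7 11 10 9.
That gives 1 route.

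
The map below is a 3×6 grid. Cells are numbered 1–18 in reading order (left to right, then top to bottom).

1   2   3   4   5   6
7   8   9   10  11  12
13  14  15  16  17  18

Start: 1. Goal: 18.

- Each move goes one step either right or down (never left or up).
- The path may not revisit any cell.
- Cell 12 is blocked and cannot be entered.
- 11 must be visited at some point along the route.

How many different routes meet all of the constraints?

5

A right/down-only route from 1 to 18 makes exactly 2 down-moves and 5 right-moves in some order.
With no other constraints that would be C(7,2) = 21 routes.
Split at 11 and multiply the segment counts (each segment already excludes blocked cells): 1→11: 5; 11→18: 1; product = 5.
That gives 5 routes.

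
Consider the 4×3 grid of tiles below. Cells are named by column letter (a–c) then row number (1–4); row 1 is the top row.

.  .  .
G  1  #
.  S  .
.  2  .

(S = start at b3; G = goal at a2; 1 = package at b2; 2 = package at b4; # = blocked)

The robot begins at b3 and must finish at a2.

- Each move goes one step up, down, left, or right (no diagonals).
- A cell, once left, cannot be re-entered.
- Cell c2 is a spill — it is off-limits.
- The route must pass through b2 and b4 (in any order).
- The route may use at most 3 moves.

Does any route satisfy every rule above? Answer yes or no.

no

Even ignoring the no-revisit rule, getting from b3 to a2, taking the cheapest ordering b3 → b4 → b2 → a2 needs at least 1 + 2 + 1 = 4 moves (Manhattan distance per leg), which exceeds the 3-move limit.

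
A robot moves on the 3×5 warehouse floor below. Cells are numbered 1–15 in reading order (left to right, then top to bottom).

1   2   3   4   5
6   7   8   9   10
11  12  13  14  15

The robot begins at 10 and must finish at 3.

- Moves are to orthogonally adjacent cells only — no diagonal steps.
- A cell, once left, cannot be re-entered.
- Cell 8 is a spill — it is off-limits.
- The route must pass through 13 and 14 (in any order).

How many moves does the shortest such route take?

7

Any route passes through 13 and 14 in some order between 10 and 3. Summing Manhattan distances along each leg and taking the cheapest ordering (10 → 14 → 13 → 3) gives a lower bound of 2 + 1 + 2 = 5 moves.
That bound ignores the blocked cells. Measuring each leg by the fewest moves that actually steer around them (10→14: 2; 14→13: 1; 13→3: 4) raises the lower bound to 7.
A route of 7 moves exists: 10 → 15 → 14 → 13 → 12 → 7 → 2 → 3.
Since 7 matches that lower bound, it is optimal.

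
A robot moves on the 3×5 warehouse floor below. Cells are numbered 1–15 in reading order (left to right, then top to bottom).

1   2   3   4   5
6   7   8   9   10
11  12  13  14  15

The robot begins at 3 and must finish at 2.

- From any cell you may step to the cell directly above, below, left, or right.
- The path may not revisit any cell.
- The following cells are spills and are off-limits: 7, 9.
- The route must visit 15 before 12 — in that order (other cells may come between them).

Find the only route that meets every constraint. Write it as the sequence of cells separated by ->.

3 -> 4 -> 5 -> 10 -> 15 -> 14 -> 13 -> 12 -> 11 -> 6 -> 1 -> 2

The waypoints must appear in the order 15, 12, with no cell reused.
Route from 3: right 2 to 5, down 2 to 15, left 4 to 11, up 2 to 1, right 1 to 2 — 11 moves in all.
Check: order respected (15 at step 4, 12 at step 7).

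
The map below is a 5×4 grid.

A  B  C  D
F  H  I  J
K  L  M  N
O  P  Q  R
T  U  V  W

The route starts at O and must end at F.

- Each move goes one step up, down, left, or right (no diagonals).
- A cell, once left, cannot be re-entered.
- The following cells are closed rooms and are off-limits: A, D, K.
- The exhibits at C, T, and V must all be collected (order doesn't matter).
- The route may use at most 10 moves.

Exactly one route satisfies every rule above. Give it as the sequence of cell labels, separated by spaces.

O T U V Q M I C B H F

The 10-move cap with required stops at C, T, V leaves no slack for detours.
Route from O: down 1 to T, right 2 to V, up 4 to C, left 1 to B, down 1 to H, left 1 to F — 10 moves in all.
Check: all required cells visited; 10 ≤ 10 moves.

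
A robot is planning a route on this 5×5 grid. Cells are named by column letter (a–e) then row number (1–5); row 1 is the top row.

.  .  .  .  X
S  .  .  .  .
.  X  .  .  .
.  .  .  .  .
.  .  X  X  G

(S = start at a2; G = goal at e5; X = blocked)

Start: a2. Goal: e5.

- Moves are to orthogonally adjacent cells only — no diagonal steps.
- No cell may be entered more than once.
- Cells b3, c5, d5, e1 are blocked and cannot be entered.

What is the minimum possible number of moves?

The Manhattan distance from a2 to e5 is |2−5| + |1−5| = 7, so at least 7 moves are needed.
A route of 7 moves achieves this: a2 → a3 → a4 → b4 → c4 → d4 → e4 → e5.
Since 7 matches the lower bound, it is optimal.

7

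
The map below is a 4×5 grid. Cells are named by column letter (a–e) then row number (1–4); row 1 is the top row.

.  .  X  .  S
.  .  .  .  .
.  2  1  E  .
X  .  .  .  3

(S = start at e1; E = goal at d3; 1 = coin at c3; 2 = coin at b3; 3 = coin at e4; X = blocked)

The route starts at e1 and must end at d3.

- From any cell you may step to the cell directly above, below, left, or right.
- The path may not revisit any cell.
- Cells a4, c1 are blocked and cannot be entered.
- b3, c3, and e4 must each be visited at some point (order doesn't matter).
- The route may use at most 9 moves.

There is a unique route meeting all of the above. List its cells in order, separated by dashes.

The 9-move cap with required stops at b3, c3, e4 leaves no slack for detours.
Route from e1: down 3 to e4, left 3 to b4, up 1 to b3, right 2 to d3 — 9 moves in all.
Check: all required cells visited; 9 ≤ 9 moves.

e1 - e2 - e3 - e4 - d4 - c4 - b4 - b3 - c3 - d3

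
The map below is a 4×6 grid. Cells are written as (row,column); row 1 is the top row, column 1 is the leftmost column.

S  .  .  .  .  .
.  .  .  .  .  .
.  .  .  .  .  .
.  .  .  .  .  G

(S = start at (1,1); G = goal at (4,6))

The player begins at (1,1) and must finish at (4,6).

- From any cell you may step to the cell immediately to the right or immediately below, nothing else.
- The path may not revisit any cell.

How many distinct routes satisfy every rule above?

A right/down-only route from (1,1) to (4,6) makes exactly 3 down-moves and 5 right-moves in some order.
With no other constraints that would be C(8,3) = 56 routes.
That gives 56 routes.

56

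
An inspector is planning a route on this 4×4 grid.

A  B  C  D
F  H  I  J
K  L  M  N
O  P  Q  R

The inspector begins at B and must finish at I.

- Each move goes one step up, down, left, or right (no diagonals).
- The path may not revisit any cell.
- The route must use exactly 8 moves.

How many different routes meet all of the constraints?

Need simple routes of exactly 8 moves from B to I (Manhattan distance 2, so 3 moves are spent on a detour and 3 undoing it).
Branch systematically from the start, pruning whenever the remaining move budget drops below the Manhattan distance to I or differs from it in parity. Grouping the completions by first move — via H: 10; via A: 7; via C: 2 — and summing: 10 + 7 + 2 = 19.
That gives 19 routes.

19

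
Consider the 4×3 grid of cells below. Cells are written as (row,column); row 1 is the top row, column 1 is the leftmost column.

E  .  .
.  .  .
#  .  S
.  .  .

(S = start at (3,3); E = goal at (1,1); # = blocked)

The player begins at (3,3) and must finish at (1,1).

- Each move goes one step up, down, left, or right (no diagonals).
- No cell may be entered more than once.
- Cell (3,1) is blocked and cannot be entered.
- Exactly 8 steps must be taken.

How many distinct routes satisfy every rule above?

Need simple routes of exactly 8 moves from (3,3) to (1,1) (Manhattan distance 4, so 2 moves are spent on a detour and 2 undoing it).
Enumerating: (3,3) (4,3) (4,2) (3,2) (2,2) (2,3) (1,3) (1,2) (1,1).
That gives 1 route.

1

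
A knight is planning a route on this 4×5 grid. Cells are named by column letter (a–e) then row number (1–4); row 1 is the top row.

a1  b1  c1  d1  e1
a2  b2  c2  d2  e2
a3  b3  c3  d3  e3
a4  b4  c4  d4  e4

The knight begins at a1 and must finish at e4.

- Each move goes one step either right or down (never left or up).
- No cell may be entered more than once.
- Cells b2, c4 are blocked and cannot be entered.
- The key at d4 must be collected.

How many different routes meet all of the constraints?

4

A right/down-only route from a1 to e4 makes exactly 3 down-moves and 4 right-moves in some order.
With no other constraints that would be C(7,3) = 35 routes.
Split at d4 and multiply the segment counts (each segment already excludes blocked cells): a1→d4: 4; d4→e4: 1; product = 4.
That gives 4 routes.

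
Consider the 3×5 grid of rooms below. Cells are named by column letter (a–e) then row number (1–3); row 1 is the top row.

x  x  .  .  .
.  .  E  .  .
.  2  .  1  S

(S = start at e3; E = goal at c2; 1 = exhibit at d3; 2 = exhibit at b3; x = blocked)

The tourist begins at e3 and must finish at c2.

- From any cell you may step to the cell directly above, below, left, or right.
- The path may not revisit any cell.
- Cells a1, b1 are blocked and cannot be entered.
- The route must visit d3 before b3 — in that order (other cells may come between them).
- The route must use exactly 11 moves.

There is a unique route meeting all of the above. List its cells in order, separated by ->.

e3 -> e2 -> e1 -> d1 -> d2 -> d3 -> c3 -> b3 -> a3 -> a2 -> b2 -> c2

The waypoints must appear in the order d3, b3, with no cell reused.
Route from e3: 2× up (reaching e1), left to d1, 2× down (reaching d3), 3× left (reaching a3), up to a2, 2× right (reaching c2) — 11 moves in all.
Check: order respected (1 at step 5, 2 at step 7); 11 moves as required.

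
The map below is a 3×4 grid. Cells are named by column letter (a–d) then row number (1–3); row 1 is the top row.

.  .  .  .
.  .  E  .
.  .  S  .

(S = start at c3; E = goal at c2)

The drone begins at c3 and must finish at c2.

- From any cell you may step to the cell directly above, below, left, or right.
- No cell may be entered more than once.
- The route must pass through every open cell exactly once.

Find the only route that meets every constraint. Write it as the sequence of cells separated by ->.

c3 -> d3 -> d2 -> d1 -> c1 -> b1 -> a1 -> a2 -> a3 -> b3 -> b2 -> c2

Need to visit all 12 open cells exactly once, starting at c3 and ending at c2.
Route from c3: right to d3, 2× up (reaching d1), 3× left (reaching a1), 2× down (reaching a3), right to b3, up to b2, right to c2 — 11 moves in all.
Check: all 12 open cells covered.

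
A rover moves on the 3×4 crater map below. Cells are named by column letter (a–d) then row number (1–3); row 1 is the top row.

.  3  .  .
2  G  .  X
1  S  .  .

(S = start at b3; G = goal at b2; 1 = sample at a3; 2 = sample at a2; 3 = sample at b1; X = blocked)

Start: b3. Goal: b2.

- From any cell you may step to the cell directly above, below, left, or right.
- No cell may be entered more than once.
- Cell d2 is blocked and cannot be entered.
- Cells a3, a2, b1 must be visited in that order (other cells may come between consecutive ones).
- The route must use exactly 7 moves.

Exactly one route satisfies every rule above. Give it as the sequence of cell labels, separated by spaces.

b3 a3 a2 a1 b1 c1 c2 b2

The waypoints must appear in the order a3, a2, b1, with no cell reused.
Route from b3: left 1 to a3, up 2 to a1, right 2 to c1, down 1 to c2, left 1 to b2 — 7 moves in all.
Check: order respected (1 at step 1, 2 at step 2, 3 at step 4); 7 moves as required.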